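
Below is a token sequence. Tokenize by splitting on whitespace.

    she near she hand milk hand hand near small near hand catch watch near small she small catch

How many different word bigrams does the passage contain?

18 tokens → 17 bigram windows in total.
Repeated bigrams (each contributes count−1 duplicates):
  near small: 2
1 duplicate windows → 17 − 1 = 16 distinct.

16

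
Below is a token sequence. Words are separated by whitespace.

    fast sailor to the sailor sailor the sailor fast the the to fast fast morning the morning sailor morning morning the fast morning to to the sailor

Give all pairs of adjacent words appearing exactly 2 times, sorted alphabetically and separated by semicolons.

fast morning; morning the; to the

Bigram counts meeting the condition (exactly 2 times):
  fast morning: 2
  morning the: 2
  to the: 2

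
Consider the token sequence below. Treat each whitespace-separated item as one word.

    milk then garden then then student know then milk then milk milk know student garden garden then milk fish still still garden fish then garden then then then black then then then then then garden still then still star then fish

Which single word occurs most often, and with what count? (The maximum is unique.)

"then", 17 times

Unigram frequencies (highest first):
  then: 17
  garden: 6
  milk: 5
  still: 4
  fish: 3
  student: 2
  … (3 more, each ≤ 2)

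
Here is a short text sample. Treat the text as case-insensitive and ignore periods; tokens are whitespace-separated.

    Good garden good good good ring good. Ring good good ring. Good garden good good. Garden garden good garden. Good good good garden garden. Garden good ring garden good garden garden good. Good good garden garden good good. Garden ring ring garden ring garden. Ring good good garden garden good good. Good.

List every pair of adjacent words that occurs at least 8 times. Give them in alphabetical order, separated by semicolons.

garden good; good garden; good good

Bigram counts meeting the condition (at least 8 times):
  garden good: 9
  good garden: 9
  good good: 12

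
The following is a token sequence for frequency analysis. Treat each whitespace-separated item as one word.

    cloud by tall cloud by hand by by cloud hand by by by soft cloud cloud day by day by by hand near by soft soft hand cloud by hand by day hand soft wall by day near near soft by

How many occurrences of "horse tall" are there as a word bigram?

0

Scanning the 40 overlapping bigram windows for "horse tall":
  (none found)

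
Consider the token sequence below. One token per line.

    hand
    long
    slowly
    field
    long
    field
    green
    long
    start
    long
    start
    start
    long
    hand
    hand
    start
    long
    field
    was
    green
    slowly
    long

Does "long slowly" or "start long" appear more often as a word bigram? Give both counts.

"long slowly": 1 occurrence
"start long": 3 occurrences

"start long" (3 vs 1)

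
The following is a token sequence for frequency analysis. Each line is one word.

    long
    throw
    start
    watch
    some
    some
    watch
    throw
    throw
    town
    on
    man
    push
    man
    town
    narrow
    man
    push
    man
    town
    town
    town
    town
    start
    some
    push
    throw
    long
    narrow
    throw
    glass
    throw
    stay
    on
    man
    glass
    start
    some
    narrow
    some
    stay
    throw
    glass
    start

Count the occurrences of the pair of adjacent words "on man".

2

Scanning the 43 overlapping bigram windows for "on man":
  position 11–12: on man
  position 34–35: on man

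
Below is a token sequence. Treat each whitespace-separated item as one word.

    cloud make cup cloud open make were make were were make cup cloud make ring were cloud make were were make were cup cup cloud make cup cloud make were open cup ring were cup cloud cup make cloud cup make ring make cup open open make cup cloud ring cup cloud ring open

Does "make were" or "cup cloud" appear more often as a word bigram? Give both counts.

"cup cloud" (7 vs 5)

"make were": 5 occurrences
"cup cloud": 7 occurrences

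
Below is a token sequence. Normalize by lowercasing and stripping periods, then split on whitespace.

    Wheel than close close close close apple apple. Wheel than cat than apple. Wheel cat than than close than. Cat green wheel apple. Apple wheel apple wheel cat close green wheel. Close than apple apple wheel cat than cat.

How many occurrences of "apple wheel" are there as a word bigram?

Scanning the 38 overlapping bigram windows for "apple wheel":
  position 8–9: apple wheel
  position 13–14: apple wheel
  position 24–25: apple wheel
  position 26–27: apple wheel
  position 35–36: apple wheel

5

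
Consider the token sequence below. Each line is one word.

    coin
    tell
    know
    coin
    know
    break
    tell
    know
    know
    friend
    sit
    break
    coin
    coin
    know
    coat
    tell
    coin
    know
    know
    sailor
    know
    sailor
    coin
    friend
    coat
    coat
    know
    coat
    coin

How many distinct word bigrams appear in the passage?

23

30 tokens → 29 bigram windows in total.
Repeated bigrams (each contributes count−1 duplicates):
  coin know: 3
  know coat: 2
  know know: 2
  know sailor: 2
  tell know: 2
6 duplicate windows → 29 − 6 = 23 distinct.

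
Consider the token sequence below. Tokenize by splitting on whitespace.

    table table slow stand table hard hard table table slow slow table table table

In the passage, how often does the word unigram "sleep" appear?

0

Scanning the 14 tokens for "sleep":
  (none found)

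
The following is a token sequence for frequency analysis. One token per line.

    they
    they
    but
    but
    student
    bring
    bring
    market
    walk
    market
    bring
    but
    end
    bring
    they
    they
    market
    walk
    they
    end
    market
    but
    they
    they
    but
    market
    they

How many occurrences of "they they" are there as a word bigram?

Scanning the 26 overlapping bigram windows for "they they":
  position 1–2: they they
  position 15–16: they they
  position 23–24: they they

3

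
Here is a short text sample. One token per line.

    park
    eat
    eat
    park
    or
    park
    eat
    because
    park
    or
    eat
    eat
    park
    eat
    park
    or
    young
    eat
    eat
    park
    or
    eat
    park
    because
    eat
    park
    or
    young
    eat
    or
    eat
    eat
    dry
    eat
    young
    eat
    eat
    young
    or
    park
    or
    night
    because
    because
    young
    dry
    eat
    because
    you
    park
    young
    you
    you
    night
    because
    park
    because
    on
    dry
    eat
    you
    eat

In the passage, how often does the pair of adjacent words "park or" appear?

Scanning the 61 overlapping bigram windows for "park or":
  position 4–5: park or
  position 9–10: park or
  position 15–16: park or
  position 20–21: park or
  position 26–27: park or
  position 40–41: park or

6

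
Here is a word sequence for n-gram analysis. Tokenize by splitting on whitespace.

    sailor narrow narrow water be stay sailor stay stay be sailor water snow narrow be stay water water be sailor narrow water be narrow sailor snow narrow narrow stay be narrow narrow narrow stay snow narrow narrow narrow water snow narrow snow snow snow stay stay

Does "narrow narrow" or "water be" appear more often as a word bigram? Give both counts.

"narrow narrow": 6 occurrences
"water be": 3 occurrences

"narrow narrow" (6 vs 3)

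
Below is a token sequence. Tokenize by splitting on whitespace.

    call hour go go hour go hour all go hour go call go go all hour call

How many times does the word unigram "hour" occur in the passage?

Scanning the 17 tokens for "hour":
  position 2: hour
  position 5: hour
  position 7: hour
  position 10: hour
  position 16: hour

5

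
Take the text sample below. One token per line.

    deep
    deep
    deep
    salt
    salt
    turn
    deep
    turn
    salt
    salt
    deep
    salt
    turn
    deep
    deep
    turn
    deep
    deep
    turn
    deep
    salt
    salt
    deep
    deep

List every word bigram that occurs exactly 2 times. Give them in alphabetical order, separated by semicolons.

Bigram counts meeting the condition (exactly 2 times):
  salt deep: 2
  salt turn: 2

salt deep; salt turn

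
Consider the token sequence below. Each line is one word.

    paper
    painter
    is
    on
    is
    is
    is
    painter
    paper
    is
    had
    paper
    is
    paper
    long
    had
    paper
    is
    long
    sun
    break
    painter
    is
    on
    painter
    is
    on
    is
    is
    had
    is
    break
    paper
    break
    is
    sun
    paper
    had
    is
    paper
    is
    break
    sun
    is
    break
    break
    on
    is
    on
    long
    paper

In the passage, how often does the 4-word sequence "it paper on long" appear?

0

Scanning the 48 overlapping 4-gram windows for "it paper on long":
  (none found)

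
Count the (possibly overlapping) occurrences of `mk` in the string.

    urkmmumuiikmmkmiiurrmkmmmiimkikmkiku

4

Sliding a length-2 window over the 36 characters (35 positions):
  position 13–14: mk
  position 21–22: mk
  position 28–29: mk
  position 32–33: mk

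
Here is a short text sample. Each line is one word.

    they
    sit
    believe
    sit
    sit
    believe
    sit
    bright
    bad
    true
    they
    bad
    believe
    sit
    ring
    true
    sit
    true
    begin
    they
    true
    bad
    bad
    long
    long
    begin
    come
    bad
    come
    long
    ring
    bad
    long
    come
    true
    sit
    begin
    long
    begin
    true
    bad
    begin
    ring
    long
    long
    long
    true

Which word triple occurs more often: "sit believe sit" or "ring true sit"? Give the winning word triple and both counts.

"sit believe sit": 2 occurrences
"ring true sit": 1 occurrence

"sit believe sit" (2 vs 1)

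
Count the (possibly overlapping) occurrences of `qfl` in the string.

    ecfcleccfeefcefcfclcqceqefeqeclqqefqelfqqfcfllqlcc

Sliding a length-3 window over the 50 characters (48 positions):
  (no match at any position)

0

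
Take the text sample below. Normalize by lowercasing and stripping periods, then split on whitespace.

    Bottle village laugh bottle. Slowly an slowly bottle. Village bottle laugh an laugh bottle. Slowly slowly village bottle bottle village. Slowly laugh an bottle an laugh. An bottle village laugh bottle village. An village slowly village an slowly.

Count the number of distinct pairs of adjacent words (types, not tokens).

38 tokens → 37 bigram windows in total.
Repeated bigrams (each contributes count−1 duplicates):
  bottle village: 5
  laugh an: 3
  laugh bottle: 3
  an bottle: 2
  an laugh: 2
  an slowly: 2
  bottle slowly: 2
  slowly village: 2
  … (4 more repeated)
17 duplicate windows → 37 − 17 = 20 distinct.

20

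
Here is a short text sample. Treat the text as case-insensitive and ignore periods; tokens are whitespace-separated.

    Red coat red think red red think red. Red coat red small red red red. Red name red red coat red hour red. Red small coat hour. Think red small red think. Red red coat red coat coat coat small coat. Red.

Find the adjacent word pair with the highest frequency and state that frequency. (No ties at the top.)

Bigram frequencies (highest first):
  red red: 8
  red coat: 5
  coat red: 5
  think red: 4
  red think: 3
  red small: 3
  … (10 more, each ≤ 2)

"red red", 8 times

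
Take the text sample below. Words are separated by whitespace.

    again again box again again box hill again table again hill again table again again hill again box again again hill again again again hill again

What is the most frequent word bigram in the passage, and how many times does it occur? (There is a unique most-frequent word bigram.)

"again again", 6 times

Bigram frequencies (highest first):
  again again: 6
  hill again: 5
  again hill: 4
  again box: 3
  box again: 2
  again table: 2
  … (2 more, each ≤ 2)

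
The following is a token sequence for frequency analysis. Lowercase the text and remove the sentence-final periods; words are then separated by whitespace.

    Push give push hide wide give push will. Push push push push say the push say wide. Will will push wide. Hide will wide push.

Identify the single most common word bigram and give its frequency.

Bigram frequencies (highest first):
  push push: 3
  give push: 2
  will push: 2
  push say: 2
  push give: 1
  push hide: 1
  … (13 more, each ≤ 1)

"push push", 3 times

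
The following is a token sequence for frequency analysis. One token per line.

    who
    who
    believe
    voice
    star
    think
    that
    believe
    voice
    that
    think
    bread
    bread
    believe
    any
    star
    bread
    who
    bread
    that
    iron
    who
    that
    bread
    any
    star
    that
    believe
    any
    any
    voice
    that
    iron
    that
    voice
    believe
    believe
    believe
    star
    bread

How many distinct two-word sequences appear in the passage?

40 tokens → 39 bigram windows in total.
Repeated bigrams (each contributes count−1 duplicates):
  any star: 2
  believe any: 2
  believe believe: 2
  believe voice: 2
  star bread: 2
  that believe: 2
  that iron: 2
  voice that: 2
8 duplicate windows → 39 − 8 = 31 distinct.

31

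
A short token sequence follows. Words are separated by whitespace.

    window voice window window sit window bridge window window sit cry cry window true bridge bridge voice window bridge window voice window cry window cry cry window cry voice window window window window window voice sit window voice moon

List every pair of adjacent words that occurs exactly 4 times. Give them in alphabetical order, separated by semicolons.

voice window; window voice

Bigram counts meeting the condition (exactly 4 times):
  voice window: 4
  window voice: 4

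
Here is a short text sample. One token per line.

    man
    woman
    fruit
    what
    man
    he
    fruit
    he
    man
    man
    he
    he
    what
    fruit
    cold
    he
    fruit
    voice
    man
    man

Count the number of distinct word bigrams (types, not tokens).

20 tokens → 19 bigram windows in total.
Repeated bigrams (each contributes count−1 duplicates):
  he fruit: 2
  man he: 2
  man man: 2
3 duplicate windows → 19 − 3 = 16 distinct.

16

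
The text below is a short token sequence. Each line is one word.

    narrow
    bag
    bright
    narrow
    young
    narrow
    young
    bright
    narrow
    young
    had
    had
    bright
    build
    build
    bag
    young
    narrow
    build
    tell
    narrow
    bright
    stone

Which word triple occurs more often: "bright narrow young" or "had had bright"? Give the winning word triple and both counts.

"bright narrow young" (2 vs 1)

"bright narrow young": 2 occurrences
"had had bright": 1 occurrence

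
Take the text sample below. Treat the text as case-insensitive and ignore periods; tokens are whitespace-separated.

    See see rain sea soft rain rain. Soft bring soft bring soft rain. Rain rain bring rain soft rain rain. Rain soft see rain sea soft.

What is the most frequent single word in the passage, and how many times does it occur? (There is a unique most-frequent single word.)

"rain", 11 times

Unigram frequencies (highest first):
  rain: 11
  soft: 7
  see: 3
  bring: 3
  sea: 2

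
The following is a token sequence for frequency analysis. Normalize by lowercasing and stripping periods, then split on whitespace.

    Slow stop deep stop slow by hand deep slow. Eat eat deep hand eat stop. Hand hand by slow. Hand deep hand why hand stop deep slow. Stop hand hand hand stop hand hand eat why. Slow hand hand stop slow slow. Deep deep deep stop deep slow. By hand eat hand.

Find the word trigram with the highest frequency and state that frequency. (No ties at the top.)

Trigram frequencies (highest first):
  stop hand hand: 3
  slow by hand: 2
  stop deep slow: 2
  hand hand stop: 2
  slow stop deep: 1
  stop deep stop: 1
  … (39 more, each ≤ 1)

"stop hand hand", 3 times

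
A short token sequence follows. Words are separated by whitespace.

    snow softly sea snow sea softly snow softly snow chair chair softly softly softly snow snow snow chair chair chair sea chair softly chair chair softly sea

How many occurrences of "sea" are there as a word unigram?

Scanning the 27 tokens for "sea":
  position 3: sea
  position 5: sea
  position 21: sea
  position 27: sea

4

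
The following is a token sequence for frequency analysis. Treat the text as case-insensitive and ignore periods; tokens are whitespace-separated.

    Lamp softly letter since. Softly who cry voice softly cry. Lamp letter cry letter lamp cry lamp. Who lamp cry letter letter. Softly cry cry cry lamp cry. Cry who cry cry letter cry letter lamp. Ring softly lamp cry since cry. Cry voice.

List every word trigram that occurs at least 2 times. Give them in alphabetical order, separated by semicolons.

Trigram counts meeting the condition (at least 2 times):
  cry letter lamp: 2
  letter cry letter: 2

cry letter lamp; letter cry letter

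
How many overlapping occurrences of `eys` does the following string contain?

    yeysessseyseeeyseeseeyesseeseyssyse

Sliding a length-3 window over the 35 characters (33 positions):
  position 2–4: eys
  position 9–11: eys
  position 14–16: eys
  position 29–31: eys

4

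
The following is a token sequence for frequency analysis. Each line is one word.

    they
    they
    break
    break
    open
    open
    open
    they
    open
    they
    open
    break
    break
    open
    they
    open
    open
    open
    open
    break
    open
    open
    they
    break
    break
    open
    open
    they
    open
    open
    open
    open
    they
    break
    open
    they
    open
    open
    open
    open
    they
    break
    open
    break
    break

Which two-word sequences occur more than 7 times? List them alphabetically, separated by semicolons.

open open; open they

Bigram counts meeting the condition (more than 7 times):
  open open: 13
  open they: 8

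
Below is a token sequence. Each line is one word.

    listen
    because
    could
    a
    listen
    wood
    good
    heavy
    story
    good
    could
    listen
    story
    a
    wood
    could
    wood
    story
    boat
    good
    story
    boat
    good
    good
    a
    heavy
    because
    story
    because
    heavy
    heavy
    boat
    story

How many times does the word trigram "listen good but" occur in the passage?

0

Scanning the 31 overlapping trigram windows for "listen good but":
  (none found)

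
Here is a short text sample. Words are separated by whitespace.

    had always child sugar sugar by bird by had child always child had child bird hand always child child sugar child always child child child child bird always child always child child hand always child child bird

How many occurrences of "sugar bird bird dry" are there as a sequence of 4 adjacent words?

Scanning the 34 overlapping 4-gram windows for "sugar bird bird dry":
  (none found)

0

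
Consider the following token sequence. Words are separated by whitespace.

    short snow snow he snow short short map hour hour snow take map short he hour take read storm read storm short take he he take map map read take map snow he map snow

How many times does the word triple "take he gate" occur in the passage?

0

Scanning the 33 overlapping trigram windows for "take he gate":
  (none found)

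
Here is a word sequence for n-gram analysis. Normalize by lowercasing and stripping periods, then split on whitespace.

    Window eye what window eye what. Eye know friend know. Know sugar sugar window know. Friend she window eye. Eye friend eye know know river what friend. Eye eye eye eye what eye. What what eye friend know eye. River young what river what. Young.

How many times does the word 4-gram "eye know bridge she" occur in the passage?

0

Scanning the 42 overlapping 4-gram windows for "eye know bridge she":
  (none found)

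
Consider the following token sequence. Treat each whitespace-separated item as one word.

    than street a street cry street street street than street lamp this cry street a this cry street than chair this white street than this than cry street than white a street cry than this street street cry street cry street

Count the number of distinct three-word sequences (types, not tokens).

41 tokens → 39 trigram windows in total.
Repeated trigrams (each contributes count−1 duplicates):
  street cry street: 3
  a street cry: 2
  cry street than: 2
  this cry street: 2
5 duplicate windows → 39 − 5 = 34 distinct.

34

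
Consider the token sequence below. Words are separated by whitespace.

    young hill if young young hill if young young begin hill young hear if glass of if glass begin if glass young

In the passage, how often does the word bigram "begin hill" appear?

1

Scanning the 21 overlapping bigram windows for "begin hill":
  position 10–11: begin hill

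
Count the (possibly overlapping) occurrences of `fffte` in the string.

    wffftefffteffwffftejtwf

3

Sliding a length-5 window over the 23 characters (19 positions):
  position 2–6: fffte
  position 7–11: fffte
  position 15–19: fffte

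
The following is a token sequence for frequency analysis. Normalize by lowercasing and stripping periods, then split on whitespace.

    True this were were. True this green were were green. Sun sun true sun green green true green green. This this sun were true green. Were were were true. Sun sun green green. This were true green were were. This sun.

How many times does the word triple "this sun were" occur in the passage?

Scanning the 39 overlapping trigram windows for "this sun were":
  position 21–23: this sun were

1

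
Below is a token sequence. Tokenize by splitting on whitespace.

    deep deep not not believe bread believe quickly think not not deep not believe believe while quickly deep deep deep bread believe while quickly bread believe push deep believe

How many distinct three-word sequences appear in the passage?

26

29 tokens → 27 trigram windows in total.
Repeated trigrams (each contributes count−1 duplicates):
  believe while quickly: 2
1 duplicate windows → 27 − 1 = 26 distinct.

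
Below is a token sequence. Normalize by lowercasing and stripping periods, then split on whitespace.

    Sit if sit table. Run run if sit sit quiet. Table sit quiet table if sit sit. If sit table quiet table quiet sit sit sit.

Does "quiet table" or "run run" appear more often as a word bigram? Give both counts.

"quiet table" (3 vs 1)

"quiet table": 3 occurrences
"run run": 1 occurrence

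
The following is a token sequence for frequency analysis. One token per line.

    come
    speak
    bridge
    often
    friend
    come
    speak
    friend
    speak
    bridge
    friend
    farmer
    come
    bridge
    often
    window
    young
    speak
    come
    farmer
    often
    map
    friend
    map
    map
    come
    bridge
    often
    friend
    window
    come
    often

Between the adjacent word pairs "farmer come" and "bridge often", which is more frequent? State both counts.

"bridge often" (3 vs 1)

"farmer come": 1 occurrence
"bridge often": 3 occurrences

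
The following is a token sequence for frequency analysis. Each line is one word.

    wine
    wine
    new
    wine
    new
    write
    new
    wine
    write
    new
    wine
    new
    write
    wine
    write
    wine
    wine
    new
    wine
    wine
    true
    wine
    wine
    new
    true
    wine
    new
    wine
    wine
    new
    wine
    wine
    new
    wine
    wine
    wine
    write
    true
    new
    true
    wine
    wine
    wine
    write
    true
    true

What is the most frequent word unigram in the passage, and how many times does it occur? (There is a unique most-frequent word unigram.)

Unigram frequencies (highest first):
  wine: 23
  new: 11
  write: 6
  true: 6

"wine", 23 times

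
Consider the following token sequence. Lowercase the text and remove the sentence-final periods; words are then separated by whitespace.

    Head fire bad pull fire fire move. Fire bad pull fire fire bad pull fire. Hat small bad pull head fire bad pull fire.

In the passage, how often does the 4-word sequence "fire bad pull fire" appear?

Scanning the 21 overlapping 4-gram windows for "fire bad pull fire":
  position 2–5: fire bad pull fire
  position 8–11: fire bad pull fire
  position 12–15: fire bad pull fire
  position 21–24: fire bad pull fire

4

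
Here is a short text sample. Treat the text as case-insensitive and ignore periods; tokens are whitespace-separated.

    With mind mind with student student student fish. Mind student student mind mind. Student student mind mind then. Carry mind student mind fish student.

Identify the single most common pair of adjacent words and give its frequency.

Bigram frequencies (highest first):
  student student: 4
  mind mind: 3
  mind student: 3
  student mind: 3
  with mind: 1
  mind with: 1
  … (8 more, each ≤ 1)

"student student", 4 times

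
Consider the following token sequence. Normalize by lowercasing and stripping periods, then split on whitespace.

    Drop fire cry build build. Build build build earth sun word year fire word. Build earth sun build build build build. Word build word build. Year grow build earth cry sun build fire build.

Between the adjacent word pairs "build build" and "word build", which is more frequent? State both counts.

"build build": 7 occurrences
"word build": 3 occurrences

"build build" (7 vs 3)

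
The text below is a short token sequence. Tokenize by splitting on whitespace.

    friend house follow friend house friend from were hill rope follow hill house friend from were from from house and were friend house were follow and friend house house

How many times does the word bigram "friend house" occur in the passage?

Scanning the 28 overlapping bigram windows for "friend house":
  position 1–2: friend house
  position 4–5: friend house
  position 22–23: friend house
  position 27–28: friend house

4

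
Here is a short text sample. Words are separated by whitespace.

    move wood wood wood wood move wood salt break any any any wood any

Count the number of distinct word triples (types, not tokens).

14 tokens → 12 trigram windows in total.
Repeated trigrams (each contributes count−1 duplicates):
  wood wood wood: 2
1 duplicate windows → 12 − 1 = 11 distinct.

11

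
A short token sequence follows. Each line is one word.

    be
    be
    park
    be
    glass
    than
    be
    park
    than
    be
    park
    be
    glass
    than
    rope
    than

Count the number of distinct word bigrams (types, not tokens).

16 tokens → 15 bigram windows in total.
Repeated bigrams (each contributes count−1 duplicates):
  be park: 3
  be glass: 2
  glass than: 2
  park be: 2
  than be: 2
6 duplicate windows → 15 − 6 = 9 distinct.

9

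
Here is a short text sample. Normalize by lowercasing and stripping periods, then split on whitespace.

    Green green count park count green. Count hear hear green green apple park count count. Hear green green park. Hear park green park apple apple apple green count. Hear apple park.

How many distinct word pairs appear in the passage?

19

31 tokens → 30 bigram windows in total.
Repeated bigrams (each contributes count−1 duplicates):
  count hear: 3
  green count: 3
  green green: 3
  apple apple: 2
  apple park: 2
  green park: 2
  hear green: 2
  park count: 2
11 duplicate windows → 30 − 11 = 19 distinct.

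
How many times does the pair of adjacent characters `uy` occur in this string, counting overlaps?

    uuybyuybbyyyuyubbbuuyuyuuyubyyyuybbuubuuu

Sliding a length-2 window over the 41 characters (40 positions):
  position 2–3: uy
  position 6–7: uy
  position 13–14: uy
  position 20–21: uy
  position 22–23: uy
  position 25–26: uy
  position 32–33: uy

7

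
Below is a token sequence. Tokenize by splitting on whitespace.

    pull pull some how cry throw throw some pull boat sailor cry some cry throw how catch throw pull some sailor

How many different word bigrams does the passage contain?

21 tokens → 20 bigram windows in total.
Repeated bigrams (each contributes count−1 duplicates):
  cry throw: 2
  pull some: 2
2 duplicate windows → 20 − 2 = 18 distinct.

18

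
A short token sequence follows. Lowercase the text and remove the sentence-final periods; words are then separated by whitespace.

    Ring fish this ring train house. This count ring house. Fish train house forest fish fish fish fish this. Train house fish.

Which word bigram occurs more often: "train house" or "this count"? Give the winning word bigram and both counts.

"train house": 3 occurrences
"this count": 1 occurrence

"train house" (3 vs 1)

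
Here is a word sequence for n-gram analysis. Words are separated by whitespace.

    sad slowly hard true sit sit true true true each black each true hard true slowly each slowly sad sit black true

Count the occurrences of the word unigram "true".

Scanning the 22 tokens for "true":
  position 4: true
  position 7: true
  position 8: true
  position 9: true
  position 13: true
  position 15: true
  position 22: true

7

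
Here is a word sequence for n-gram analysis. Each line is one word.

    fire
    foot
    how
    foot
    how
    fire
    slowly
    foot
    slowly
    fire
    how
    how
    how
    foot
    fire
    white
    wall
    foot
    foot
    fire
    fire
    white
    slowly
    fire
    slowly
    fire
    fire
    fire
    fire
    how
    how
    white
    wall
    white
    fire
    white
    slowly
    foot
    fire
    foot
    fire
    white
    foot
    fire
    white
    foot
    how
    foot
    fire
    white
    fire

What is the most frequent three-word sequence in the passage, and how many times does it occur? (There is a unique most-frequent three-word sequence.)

"foot fire white", 4 times

Trigram frequencies (highest first):
  foot fire white: 4
  foot how foot: 2
  fire how how: 2
  how foot fire: 2
  fire white slowly: 2
  fire fire fire: 2
  … (34 more, each ≤ 2)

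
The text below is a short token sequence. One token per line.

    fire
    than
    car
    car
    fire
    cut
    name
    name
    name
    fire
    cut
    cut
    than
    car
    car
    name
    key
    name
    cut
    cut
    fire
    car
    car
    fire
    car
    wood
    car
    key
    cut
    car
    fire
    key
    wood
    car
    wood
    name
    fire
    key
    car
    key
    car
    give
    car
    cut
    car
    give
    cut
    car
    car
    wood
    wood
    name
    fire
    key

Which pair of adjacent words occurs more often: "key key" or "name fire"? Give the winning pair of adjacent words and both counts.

"key key": 0 occurrences
"name fire": 3 occurrences

"name fire" (3 vs 0)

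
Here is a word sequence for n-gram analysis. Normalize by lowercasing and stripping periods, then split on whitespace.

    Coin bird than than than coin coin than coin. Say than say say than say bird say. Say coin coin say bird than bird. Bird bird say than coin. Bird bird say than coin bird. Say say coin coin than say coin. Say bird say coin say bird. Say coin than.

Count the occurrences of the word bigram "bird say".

6

Scanning the 50 overlapping bigram windows for "bird say":
  position 16–17: bird say
  position 26–27: bird say
  position 31–32: bird say
  position 35–36: bird say
  position 44–45: bird say
  position 48–49: bird say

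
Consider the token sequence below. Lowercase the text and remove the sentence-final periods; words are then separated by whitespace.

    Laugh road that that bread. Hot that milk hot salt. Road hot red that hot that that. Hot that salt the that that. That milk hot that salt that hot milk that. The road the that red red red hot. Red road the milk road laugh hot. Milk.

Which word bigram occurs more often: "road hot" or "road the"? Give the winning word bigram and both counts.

"road the" (2 vs 1)

"road hot": 1 occurrence
"road the": 2 occurrences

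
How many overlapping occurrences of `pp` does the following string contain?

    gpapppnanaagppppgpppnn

7

Sliding a length-2 window over the 22 characters (21 positions):
  position 4–5: pp
  position 5–6: pp
  position 13–14: pp
  position 14–15: pp
  position 15–16: pp
  position 18–19: pp
  position 19–20: pp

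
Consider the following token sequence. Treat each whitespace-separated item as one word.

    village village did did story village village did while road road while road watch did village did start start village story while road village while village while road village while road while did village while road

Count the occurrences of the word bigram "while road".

6

Scanning the 35 overlapping bigram windows for "while road":
  position 9–10: while road
  position 12–13: while road
  position 22–23: while road
  position 27–28: while road
  position 30–31: while road
  position 35–36: while road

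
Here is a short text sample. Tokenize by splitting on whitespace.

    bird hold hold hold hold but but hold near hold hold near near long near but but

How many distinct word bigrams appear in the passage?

17 tokens → 16 bigram windows in total.
Repeated bigrams (each contributes count−1 duplicates):
  hold hold: 4
  but but: 2
  hold near: 2
5 duplicate windows → 16 − 5 = 11 distinct.

11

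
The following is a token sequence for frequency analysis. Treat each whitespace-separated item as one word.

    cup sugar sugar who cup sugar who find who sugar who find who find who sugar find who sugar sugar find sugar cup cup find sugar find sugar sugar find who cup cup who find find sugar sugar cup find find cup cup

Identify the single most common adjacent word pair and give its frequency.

Bigram frequencies (highest first):
  find who: 5
  sugar sugar: 4
  who find: 4
  sugar find: 4
  find sugar: 4
  sugar who: 3
  … (9 more, each ≤ 3)

"find who", 5 times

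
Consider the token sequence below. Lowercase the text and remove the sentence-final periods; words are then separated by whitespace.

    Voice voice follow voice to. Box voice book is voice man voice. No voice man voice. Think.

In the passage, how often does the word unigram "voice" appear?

Scanning the 17 tokens for "voice":
  position 1: voice
  position 2: voice
  position 4: voice
  position 7: voice
  position 10: voice
  position 12: voice
  position 14: voice
  position 16: voice

8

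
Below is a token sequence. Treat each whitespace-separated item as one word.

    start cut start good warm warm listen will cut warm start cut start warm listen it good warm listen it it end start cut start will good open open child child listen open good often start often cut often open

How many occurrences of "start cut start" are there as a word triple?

3

Scanning the 38 overlapping trigram windows for "start cut start":
  position 1–3: start cut start
  position 11–13: start cut start
  position 23–25: start cut start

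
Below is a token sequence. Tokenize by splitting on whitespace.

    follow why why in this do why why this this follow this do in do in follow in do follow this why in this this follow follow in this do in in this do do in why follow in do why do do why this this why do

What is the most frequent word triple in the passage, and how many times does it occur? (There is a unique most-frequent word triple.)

"in this do", 3 times

Trigram frequencies (highest first):
  in this do: 3
  why in this: 2
  why this this: 2
  this this follow: 2
  this do in: 2
  follow in do: 2
  … (33 more, each ≤ 1)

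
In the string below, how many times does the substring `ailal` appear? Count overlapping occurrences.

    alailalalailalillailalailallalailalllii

5

Sliding a length-5 window over the 39 characters (35 positions):
  position 3–7: ailal
  position 10–14: ailal
  position 18–22: ailal
  position 23–27: ailal
  position 31–35: ailal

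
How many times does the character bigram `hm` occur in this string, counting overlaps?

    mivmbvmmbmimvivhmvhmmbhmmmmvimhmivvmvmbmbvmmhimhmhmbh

6

Sliding a length-2 window over the 53 characters (52 positions):
  position 16–17: hm
  position 19–20: hm
  position 23–24: hm
  position 31–32: hm
  position 48–49: hm
  position 50–51: hm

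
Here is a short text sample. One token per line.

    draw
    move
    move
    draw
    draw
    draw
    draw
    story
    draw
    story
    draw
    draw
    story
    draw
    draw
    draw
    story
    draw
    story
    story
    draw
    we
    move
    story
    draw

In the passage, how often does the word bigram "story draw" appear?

6

Scanning the 24 overlapping bigram windows for "story draw":
  position 8–9: story draw
  position 10–11: story draw
  position 13–14: story draw
  position 17–18: story draw
  position 20–21: story draw
  position 24–25: story draw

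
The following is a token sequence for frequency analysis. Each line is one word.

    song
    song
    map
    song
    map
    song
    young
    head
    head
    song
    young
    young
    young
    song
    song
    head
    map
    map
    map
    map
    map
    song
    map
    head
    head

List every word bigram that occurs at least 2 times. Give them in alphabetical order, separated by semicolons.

Bigram counts meeting the condition (at least 2 times):
  head head: 2
  map map: 4
  map song: 3
  song map: 3
  song song: 2
  song young: 2
  young young: 2

head head; map map; map song; song map; song song; song young; young young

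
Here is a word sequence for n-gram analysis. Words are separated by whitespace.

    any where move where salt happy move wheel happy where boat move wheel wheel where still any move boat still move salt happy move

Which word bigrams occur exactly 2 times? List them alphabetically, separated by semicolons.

happy move; move wheel; salt happy

Bigram counts meeting the condition (exactly 2 times):
  happy move: 2
  move wheel: 2
  salt happy: 2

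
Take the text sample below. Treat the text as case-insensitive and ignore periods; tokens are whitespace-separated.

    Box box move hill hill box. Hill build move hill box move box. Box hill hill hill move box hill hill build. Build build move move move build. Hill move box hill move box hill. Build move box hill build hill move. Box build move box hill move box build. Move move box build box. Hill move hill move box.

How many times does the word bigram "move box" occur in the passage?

10

Scanning the 59 overlapping bigram windows for "move box":
  position 12–13: move box
  position 18–19: move box
  position 30–31: move box
  position 33–34: move box
  position 37–38: move box
  position 42–43: move box
  position 45–46: move box
  position 48–49: move box
  position 52–53: move box
  position 59–60: move box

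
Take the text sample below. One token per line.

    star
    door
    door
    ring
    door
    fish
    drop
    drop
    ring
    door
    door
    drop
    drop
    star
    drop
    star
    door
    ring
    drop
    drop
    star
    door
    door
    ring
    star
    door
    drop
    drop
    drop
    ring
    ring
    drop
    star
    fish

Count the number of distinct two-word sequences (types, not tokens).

15

34 tokens → 33 bigram windows in total.
Repeated bigrams (each contributes count−1 duplicates):
  drop drop: 5
  drop star: 4
  star door: 4
  door door: 3
  door ring: 3
  door drop: 2
  drop ring: 2
  ring door: 2
  … (1 more repeated)
18 duplicate windows → 33 − 18 = 15 distinct.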